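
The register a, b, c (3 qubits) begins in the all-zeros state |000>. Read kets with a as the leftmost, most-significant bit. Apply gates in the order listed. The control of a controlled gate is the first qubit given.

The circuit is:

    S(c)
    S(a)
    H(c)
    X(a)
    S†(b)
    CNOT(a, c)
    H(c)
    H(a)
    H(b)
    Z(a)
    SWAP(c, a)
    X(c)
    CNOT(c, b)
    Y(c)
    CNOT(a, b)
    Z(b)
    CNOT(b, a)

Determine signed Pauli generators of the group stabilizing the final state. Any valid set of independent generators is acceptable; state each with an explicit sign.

The final state is stabilized by the group generated by -XXI, -IIX, +ZZI; other independent generating sets are equally valid.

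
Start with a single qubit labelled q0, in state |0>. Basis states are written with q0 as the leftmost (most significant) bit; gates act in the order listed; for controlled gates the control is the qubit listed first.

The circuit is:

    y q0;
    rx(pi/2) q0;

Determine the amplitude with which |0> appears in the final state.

The amplitude on |0> is sqrt(2)/2.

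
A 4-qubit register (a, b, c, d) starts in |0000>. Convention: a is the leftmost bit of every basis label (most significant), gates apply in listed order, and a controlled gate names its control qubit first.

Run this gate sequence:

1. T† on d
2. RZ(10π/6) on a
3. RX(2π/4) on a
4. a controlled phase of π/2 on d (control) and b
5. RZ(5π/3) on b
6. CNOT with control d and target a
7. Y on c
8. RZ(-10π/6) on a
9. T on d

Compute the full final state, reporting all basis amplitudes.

The resulting statevector has amplitude -sqrt(2)*exp(2*I*pi/3)/2 on |0010>, -sqrt(2)*I/2 on |1010>, and 0 on every other basis state.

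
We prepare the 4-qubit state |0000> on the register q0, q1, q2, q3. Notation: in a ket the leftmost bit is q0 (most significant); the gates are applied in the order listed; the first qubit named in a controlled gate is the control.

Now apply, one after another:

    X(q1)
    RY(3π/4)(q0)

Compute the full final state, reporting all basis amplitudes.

After the circuit, the state carries amplitude sqrt(2 - sqrt(2))/2 on |0100>, sqrt(sqrt(2) + 2)/2 on |1100>, and 0 on every other basis state.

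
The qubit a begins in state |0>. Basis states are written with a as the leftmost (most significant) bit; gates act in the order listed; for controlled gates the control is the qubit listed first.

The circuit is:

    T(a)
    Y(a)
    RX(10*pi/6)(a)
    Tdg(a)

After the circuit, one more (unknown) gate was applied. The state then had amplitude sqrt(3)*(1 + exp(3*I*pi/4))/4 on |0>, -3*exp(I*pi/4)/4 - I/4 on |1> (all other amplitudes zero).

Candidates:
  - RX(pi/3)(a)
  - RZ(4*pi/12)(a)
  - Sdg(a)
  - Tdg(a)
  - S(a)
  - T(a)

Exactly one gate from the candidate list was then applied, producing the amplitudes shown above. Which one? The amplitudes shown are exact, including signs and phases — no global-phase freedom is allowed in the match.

The unique candidate consistent with the amplitudes is RX(pi/3)(a).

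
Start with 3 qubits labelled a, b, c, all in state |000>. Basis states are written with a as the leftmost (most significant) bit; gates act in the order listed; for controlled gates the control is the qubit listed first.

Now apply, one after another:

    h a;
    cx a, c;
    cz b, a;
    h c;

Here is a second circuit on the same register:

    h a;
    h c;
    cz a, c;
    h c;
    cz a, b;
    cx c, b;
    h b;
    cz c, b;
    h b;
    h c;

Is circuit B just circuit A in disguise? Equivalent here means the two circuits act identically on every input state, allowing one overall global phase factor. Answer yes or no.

Yes: on every input state the two circuits agree up to one overall phase factor.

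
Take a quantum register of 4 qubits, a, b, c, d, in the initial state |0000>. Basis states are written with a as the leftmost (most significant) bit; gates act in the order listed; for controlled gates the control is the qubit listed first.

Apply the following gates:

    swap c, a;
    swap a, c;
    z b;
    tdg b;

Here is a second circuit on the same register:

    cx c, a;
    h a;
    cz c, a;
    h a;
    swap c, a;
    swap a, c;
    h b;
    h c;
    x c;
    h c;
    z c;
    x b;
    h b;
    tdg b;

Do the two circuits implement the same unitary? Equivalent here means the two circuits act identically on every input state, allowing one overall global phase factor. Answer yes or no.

Yes — the two circuits implement the same unitary up to a global phase.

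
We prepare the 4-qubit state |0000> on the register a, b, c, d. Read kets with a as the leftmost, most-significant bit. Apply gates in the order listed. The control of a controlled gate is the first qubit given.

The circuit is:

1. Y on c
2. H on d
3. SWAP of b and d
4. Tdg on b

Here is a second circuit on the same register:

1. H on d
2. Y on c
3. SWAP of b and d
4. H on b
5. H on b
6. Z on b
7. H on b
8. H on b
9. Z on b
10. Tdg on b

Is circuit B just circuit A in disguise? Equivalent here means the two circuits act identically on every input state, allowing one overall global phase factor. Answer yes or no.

Yes: on every input state the two circuits agree up to one overall phase factor.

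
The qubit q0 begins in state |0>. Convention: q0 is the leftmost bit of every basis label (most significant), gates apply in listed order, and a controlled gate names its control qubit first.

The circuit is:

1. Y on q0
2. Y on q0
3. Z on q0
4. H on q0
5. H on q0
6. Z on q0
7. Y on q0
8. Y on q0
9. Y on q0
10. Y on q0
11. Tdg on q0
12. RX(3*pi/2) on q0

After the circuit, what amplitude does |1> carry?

The amplitude on |1> is -sqrt(2)*I/2. Key observation: gates 1-8 undo each other exactly, leaving only the rest of the circuit to track.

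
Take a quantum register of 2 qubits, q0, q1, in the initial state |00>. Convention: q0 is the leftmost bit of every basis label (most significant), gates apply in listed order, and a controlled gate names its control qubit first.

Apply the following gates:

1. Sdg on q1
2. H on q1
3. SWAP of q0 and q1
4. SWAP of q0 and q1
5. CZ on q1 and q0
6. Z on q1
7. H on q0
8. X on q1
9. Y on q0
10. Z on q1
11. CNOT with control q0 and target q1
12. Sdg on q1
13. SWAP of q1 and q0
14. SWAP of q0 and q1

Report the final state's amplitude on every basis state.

After the circuit, the state carries amplitude I/2 on |00>, 1/2 on |01>, -I/2 on |10>, -1/2 on |11>.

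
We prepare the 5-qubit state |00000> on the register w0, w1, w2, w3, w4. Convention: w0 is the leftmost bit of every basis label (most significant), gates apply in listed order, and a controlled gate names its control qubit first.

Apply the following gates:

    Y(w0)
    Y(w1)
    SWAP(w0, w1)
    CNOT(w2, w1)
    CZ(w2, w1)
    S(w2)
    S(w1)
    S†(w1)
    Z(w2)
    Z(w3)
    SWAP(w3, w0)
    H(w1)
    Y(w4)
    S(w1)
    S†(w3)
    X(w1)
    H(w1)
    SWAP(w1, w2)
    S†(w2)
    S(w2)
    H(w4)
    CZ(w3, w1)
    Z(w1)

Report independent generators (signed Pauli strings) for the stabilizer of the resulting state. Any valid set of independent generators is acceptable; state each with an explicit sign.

One valid set of independent stabilizer generators is -IIYII, -IIIIX, +ZIIII, +IZIII, -IIIZI (any independent generating set of the same group is equally correct).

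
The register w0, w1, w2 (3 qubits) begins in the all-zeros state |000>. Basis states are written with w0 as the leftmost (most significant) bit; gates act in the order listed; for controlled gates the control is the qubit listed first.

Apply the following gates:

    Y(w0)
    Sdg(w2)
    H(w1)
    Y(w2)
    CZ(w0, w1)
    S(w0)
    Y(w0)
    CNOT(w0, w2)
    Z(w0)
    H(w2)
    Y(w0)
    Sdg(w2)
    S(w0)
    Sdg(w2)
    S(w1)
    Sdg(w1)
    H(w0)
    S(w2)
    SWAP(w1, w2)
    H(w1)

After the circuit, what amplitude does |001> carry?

|001> carries amplitude -1/4 - I/4 in the final state. Key observation: the block from step 15 through step 16 cancels to the identity and can be dropped.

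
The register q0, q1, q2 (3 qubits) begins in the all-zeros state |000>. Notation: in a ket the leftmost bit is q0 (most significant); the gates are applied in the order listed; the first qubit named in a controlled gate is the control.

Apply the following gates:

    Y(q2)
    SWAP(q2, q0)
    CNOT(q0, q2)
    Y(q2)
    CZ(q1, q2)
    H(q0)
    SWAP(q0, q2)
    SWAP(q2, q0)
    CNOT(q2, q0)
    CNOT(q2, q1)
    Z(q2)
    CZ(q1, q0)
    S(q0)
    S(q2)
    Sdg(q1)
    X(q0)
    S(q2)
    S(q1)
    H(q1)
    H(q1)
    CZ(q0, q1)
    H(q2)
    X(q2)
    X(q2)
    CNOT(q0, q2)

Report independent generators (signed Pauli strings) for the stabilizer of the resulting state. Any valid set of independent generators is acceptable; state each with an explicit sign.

One valid set of independent stabilizer generators is +YII, +IIX, +IZI (any independent generating set of the same group is equally correct). Key observation: steps 23-24 multiply out to the identity, so the circuit reduces to the remaining gates.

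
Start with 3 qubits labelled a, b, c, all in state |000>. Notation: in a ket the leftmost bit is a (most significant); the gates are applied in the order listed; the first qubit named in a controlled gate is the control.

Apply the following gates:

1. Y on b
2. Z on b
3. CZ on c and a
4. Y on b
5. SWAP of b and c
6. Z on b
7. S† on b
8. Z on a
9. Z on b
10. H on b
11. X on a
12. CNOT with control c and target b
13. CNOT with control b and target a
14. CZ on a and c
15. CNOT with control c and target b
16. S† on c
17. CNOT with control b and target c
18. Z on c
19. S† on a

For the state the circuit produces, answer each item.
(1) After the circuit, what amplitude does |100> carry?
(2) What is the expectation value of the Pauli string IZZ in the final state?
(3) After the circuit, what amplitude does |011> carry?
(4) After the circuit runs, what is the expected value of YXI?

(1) The amplitude on |100> is sqrt(2)*I/2.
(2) In the final state, IZZ has expectation 1.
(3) |011> carries amplitude sqrt(2)/2 in the final state.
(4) The observable YXI averages to 0.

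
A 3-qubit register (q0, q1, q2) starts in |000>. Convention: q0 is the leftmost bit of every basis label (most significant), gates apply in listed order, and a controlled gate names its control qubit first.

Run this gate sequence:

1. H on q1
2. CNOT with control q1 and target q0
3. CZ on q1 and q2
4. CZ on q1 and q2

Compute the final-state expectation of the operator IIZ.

The expectation value of IIZ is 1. Key observation: the block from step 3 through step 4 cancels to the identity and can be dropped.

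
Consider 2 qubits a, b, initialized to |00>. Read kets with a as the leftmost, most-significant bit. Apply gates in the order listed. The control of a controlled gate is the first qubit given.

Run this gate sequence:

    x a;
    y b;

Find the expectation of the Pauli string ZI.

In the final state, ZI has expectation -1.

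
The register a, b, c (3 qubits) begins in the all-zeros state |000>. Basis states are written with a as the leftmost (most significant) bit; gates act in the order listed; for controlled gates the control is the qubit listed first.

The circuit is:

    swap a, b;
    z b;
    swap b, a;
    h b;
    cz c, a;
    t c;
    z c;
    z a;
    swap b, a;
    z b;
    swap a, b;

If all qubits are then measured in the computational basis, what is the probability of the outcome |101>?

A full measurement returns |101> with probability 0.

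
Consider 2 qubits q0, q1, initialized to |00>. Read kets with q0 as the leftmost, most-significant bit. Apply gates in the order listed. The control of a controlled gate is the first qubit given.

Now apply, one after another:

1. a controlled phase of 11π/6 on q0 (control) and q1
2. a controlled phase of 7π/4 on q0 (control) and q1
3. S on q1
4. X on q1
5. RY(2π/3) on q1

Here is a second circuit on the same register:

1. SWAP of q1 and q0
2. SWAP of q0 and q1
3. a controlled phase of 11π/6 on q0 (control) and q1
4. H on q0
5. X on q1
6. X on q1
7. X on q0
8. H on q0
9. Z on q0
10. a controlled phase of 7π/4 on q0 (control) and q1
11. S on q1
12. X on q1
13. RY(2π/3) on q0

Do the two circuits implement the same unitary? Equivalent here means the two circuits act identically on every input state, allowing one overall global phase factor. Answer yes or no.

No — the two circuits implement different unitaries, even allowing a global phase.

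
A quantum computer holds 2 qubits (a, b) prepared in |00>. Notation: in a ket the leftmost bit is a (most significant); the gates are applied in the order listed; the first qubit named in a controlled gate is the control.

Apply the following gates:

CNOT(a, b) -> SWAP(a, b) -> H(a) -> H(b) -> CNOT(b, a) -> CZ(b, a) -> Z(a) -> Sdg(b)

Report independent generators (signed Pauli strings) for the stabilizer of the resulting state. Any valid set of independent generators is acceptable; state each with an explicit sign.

The final state is stabilized by the group generated by -XZ, -ZY; other independent generating sets are equally valid.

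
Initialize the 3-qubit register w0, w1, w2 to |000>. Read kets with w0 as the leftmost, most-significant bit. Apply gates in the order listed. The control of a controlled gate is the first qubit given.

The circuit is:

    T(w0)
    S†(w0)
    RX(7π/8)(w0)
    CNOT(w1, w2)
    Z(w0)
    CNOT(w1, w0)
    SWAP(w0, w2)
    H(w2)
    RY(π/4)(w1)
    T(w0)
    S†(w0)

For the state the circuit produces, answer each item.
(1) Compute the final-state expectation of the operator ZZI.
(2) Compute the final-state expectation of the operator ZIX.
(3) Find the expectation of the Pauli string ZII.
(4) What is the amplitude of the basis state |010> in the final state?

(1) The expectation value of ZZI is sqrt(2)/2.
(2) The observable ZIX averages to -sqrt(sqrt(2) + 2)/2.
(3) The observable ZII averages to 1.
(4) |010> carries amplitude sqrt(4 - 2*sqrt(2))*(sin(pi/16)/4 + I*cos(pi/16)/4) in the final state.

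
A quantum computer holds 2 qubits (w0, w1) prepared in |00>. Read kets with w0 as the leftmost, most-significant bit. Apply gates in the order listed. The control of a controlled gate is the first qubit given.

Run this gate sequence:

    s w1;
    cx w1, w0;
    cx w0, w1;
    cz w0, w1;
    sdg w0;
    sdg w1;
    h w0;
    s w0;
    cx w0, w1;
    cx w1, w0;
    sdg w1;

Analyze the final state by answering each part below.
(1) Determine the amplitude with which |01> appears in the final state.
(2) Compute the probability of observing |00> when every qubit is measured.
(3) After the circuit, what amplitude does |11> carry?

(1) The amplitude on |01> is sqrt(2)/2.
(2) The probability of measuring |00> is 1/2.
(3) |11> carries amplitude 0 in the final state.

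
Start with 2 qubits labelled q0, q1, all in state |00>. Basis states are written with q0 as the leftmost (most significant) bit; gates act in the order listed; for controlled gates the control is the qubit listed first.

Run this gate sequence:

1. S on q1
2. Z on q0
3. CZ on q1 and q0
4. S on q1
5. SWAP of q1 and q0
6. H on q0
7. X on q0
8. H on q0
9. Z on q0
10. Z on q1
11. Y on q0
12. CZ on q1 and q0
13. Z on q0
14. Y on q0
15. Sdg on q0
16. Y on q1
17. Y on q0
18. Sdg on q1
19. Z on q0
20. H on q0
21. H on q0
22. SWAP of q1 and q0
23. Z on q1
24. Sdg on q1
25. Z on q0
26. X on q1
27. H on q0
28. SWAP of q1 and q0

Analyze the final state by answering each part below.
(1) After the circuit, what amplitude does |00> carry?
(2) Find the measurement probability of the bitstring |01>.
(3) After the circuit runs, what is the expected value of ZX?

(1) The amplitude on |00> is sqrt(2)/2.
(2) Outcome |01> occurs with probability 1/2.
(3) The expectation value of ZX is -1.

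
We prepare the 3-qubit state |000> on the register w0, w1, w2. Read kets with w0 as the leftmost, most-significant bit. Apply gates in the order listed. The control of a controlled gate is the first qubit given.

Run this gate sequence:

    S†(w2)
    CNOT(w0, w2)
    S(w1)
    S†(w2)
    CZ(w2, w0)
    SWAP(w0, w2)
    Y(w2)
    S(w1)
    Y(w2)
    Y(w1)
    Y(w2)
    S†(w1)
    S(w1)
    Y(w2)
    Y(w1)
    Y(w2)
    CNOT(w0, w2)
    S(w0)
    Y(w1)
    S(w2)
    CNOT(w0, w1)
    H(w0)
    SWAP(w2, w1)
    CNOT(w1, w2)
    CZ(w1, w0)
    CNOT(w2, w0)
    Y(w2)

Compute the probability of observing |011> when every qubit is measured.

A full measurement returns |011> with probability 1/2. Key observation: steps 9-16 multiply out to the identity, so the circuit reduces to the remaining gates.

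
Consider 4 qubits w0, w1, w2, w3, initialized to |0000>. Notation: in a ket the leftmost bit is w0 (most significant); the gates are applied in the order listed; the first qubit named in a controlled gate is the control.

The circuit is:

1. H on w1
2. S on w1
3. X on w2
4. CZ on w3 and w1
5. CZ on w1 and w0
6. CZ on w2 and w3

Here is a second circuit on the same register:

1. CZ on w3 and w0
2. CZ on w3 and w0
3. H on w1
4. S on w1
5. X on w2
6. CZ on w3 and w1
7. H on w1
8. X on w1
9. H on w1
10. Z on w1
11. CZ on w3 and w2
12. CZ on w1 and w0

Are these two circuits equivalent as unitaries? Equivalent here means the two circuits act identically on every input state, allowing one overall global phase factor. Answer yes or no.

Yes, they are equivalent — the unitaries differ by at most a global phase.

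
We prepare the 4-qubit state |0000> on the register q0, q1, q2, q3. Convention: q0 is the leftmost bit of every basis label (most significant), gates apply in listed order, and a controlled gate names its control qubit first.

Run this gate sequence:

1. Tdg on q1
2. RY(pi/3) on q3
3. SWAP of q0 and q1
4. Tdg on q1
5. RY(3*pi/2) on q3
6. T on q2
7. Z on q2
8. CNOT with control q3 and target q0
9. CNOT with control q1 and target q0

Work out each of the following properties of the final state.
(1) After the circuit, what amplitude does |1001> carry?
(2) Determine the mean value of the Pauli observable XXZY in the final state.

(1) |1001> carries amplitude -sqrt(2)/4 + sqrt(6)/4 in the final state.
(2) The expectation value of XXZY is 0.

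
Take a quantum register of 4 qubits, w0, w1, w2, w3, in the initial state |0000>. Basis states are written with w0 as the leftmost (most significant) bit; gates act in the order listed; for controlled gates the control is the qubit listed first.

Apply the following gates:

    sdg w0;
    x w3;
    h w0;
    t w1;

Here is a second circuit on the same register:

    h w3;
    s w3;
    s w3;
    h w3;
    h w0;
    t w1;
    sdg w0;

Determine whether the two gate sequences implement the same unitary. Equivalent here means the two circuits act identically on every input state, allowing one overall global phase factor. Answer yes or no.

No: there is an input state on which the two circuits produce genuinely different outputs (not merely differing by a phase).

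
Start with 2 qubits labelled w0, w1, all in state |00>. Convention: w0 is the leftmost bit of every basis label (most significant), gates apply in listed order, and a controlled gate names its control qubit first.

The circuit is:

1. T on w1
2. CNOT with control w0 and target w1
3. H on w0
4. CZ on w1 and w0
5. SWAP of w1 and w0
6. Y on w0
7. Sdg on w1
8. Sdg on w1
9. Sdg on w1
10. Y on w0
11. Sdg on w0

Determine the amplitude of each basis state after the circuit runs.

The resulting statevector has amplitude sqrt(2)/2 on |00>, sqrt(2)*I/2 on |01>, 0 on |10>, 0 on |11>.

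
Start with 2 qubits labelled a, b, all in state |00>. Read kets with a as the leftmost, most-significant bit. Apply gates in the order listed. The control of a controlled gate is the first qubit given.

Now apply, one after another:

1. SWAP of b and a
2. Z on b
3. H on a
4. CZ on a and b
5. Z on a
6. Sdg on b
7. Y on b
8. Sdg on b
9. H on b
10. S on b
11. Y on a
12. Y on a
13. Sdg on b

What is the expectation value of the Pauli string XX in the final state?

The observable XX averages to 1. Key observation: the block from step 10 through step 13 cancels to the identity and can be dropped.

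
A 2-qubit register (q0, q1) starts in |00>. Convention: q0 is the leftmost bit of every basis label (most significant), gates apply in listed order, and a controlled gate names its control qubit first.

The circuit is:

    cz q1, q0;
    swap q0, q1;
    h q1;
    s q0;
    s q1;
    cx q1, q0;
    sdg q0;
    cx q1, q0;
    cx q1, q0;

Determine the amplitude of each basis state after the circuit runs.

The final amplitudes are sqrt(2)/2 on |00>, 0 on |01>, 0 on |10>, sqrt(2)/2 on |11>.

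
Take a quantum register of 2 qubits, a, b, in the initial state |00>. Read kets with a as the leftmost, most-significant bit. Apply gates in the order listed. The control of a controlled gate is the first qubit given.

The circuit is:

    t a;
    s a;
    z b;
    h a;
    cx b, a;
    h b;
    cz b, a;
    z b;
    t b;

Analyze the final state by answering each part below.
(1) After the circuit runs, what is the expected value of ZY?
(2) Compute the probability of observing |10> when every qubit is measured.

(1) The observable ZY averages to -sqrt(2)/2.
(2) Outcome |10> occurs with probability 1/4.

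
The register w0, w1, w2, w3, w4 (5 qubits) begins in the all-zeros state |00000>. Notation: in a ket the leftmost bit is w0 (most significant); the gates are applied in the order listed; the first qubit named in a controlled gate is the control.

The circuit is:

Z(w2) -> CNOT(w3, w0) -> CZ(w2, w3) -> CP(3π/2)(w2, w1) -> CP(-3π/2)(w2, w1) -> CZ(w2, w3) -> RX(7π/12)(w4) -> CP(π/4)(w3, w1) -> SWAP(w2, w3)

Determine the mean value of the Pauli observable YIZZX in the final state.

The observable YIZZX averages to 0.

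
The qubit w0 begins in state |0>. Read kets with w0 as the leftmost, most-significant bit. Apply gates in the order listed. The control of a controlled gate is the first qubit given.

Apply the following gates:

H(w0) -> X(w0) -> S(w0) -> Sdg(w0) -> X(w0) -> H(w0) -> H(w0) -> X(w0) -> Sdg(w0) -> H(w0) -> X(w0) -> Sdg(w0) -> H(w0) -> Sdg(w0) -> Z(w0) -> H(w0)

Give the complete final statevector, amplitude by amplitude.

The resulting statevector has amplitude -1/2 + I/2 on |0>, 1/2 - I/2 on |1>. Key observation: gates 1-6 undo each other exactly, leaving only the rest of the circuit to track.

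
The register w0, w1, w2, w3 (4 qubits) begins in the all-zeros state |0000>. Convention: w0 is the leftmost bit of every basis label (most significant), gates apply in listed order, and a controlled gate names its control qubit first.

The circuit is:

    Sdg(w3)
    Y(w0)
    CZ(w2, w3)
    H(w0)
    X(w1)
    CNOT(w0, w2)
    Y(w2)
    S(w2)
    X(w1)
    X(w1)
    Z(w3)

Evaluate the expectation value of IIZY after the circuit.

The expectation value of IIZY is 0. Key observation: steps 9-10 multiply out to the identity, so the circuit reduces to the remaining gates.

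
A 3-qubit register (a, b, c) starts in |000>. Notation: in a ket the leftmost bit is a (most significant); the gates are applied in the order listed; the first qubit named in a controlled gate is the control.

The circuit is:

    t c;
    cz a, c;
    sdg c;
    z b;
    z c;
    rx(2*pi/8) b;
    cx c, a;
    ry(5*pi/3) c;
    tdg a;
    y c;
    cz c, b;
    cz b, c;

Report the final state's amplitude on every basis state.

The final amplitudes are -I*sqrt(sqrt(2) + 2)/4 on |000>, -I*sqrt(3*sqrt(2) + 6)/4 on |001>, -sqrt(2 - sqrt(2))/4 on |010>, -sqrt(6 - 3*sqrt(2))/4 on |011>, 0 on |100>, 0 on |101>, 0 on |110>, 0 on |111>.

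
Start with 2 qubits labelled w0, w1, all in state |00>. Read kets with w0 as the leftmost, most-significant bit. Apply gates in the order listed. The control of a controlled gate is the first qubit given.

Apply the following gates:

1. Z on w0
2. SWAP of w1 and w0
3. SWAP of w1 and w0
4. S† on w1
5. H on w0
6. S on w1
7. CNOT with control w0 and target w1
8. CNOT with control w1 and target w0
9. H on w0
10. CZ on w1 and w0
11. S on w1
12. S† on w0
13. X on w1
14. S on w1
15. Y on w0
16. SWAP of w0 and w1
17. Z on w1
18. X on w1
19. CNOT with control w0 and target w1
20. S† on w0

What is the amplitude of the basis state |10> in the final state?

The amplitude on |10> is -1/2.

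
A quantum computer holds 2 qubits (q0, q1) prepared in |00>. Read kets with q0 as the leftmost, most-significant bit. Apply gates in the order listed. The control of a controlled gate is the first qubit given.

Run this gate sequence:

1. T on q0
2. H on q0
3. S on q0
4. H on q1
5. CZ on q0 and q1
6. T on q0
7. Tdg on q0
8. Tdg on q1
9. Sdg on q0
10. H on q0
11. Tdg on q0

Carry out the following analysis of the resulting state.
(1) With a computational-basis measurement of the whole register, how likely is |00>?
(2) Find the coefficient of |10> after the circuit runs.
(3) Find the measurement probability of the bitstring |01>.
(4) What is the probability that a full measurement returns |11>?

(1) A full measurement returns |00> with probability 1/2.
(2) The final state's coefficient on |10> equals 0.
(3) A full measurement returns |01> with probability 0.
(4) Outcome |11> occurs with probability 1/2.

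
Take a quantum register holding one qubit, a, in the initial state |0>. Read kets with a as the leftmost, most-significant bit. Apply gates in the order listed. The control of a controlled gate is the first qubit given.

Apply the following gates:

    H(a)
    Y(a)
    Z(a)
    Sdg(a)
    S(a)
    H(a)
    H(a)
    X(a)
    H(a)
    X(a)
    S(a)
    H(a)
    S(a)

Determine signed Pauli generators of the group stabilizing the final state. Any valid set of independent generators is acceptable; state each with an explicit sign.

The stabilizer group can be generated by -Y, among other valid generating sets.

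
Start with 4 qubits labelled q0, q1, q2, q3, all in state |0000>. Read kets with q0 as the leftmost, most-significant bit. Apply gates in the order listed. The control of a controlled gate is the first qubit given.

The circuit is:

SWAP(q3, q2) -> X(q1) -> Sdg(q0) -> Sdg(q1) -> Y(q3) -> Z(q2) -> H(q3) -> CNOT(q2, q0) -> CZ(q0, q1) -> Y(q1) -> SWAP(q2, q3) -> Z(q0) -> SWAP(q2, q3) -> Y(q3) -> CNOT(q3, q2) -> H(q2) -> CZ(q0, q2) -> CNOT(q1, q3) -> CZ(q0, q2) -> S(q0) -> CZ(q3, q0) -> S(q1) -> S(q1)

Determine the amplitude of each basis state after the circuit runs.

The resulting statevector has amplitude 1/2 on |0000>, 1/2 on |0001>, 1/2 on |0010>, -1/2 on |0011>, and 0 on every other basis state.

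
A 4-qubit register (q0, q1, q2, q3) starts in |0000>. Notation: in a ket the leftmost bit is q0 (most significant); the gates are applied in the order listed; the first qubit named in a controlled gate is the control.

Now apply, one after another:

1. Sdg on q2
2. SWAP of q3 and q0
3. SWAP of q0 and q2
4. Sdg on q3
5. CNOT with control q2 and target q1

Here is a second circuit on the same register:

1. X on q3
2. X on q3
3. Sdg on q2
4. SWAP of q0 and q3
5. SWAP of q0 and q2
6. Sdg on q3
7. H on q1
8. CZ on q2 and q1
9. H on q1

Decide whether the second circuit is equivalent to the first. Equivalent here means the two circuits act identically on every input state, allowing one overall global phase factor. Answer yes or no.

Yes, they are equivalent — the unitaries differ by at most a global phase.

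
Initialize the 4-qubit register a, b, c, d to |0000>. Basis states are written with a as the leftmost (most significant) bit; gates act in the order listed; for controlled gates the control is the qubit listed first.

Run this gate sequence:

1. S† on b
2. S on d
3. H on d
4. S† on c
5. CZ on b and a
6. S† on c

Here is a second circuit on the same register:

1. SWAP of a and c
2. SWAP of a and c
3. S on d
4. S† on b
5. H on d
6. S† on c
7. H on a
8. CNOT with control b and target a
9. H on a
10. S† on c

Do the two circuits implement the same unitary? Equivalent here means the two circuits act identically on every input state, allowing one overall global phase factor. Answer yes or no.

Yes: on every input state the two circuits agree up to one overall phase factor.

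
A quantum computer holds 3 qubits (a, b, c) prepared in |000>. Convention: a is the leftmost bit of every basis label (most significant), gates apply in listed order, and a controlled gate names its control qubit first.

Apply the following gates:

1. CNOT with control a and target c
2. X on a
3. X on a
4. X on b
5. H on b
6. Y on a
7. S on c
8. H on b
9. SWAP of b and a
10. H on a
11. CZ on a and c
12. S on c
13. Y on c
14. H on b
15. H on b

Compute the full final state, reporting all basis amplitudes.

The final amplitudes are -sqrt(2)/2 on |011>, sqrt(2)/2 on |111>, and 0 on every other basis state.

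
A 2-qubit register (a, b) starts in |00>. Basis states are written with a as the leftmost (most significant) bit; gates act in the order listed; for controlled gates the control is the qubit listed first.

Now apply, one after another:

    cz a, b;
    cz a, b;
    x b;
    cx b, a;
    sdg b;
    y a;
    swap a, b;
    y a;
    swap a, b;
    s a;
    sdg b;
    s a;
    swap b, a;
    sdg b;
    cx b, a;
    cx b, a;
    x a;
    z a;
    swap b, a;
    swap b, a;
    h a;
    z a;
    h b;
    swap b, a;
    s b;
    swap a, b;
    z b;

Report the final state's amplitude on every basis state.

The final amplitudes are -I/2 on |00>, I/2 on |01>, 1/2 on |10>, -1/2 on |11>.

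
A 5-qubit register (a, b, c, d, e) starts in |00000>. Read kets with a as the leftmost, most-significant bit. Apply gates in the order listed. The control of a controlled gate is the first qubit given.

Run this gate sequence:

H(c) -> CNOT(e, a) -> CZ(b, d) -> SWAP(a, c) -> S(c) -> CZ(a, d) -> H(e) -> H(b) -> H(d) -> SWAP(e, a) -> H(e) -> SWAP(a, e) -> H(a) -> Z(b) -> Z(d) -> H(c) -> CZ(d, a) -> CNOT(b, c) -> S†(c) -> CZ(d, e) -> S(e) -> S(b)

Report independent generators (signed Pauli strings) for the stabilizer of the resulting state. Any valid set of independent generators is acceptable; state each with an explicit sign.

One valid set of independent stabilizer generators is +XIIZI, -IYIII, -IIYII, -ZIIXZ, +IIIZY (any independent generating set of the same group is equally correct).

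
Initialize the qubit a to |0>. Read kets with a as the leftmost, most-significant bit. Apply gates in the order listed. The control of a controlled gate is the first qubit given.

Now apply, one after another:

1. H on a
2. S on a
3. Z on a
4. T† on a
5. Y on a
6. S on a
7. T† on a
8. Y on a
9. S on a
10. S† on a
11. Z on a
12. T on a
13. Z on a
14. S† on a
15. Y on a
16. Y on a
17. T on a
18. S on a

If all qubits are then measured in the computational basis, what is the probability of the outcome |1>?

Outcome |1> occurs with probability 1/2.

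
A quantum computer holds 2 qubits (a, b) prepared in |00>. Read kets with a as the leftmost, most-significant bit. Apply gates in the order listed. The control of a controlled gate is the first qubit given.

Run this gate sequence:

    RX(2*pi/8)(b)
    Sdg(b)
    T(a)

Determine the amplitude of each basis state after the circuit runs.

After the circuit, the state carries amplitude sqrt(sqrt(2) + 2)/2 on |00>, -sqrt(2 - sqrt(2))/2 on |01>, 0 on |10>, 0 on |11>.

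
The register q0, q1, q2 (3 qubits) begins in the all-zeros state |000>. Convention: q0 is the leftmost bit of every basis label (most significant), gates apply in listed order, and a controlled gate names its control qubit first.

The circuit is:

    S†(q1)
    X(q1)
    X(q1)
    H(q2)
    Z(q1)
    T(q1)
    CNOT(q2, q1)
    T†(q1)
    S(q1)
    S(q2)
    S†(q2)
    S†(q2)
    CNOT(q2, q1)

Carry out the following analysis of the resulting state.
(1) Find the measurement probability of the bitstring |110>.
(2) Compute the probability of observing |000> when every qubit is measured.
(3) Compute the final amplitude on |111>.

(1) Outcome |110> occurs with probability 0.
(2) Outcome |000> occurs with probability 1/2.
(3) The amplitude on |111> is 0.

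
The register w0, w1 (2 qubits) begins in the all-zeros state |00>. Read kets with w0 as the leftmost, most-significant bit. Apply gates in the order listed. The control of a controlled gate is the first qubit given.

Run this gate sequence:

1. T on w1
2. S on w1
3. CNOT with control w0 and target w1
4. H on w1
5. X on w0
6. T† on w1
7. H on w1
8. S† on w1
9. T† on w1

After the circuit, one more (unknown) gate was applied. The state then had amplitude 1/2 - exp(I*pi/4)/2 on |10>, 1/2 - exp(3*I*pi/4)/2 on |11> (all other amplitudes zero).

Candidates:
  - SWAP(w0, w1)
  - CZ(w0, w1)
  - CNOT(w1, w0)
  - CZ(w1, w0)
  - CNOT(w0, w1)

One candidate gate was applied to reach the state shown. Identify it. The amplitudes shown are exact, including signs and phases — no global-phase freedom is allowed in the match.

The unique candidate consistent with the amplitudes is CNOT(w0, w1).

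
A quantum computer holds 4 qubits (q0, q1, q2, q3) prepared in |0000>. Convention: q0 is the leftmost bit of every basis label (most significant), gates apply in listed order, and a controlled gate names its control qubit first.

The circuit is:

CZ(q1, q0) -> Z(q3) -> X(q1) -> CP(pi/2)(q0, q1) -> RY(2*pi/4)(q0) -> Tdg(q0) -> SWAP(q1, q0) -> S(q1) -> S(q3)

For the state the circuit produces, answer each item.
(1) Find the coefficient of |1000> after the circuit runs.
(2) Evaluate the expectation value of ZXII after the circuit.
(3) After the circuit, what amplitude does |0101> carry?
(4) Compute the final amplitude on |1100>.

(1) |1000> carries amplitude sqrt(2)/2 in the final state.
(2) The expectation value of ZXII is -sqrt(2)/2.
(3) |0101> carries amplitude 0 in the final state.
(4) |1100> carries amplitude sqrt(2)*exp(I*pi/4)/2 in the final state.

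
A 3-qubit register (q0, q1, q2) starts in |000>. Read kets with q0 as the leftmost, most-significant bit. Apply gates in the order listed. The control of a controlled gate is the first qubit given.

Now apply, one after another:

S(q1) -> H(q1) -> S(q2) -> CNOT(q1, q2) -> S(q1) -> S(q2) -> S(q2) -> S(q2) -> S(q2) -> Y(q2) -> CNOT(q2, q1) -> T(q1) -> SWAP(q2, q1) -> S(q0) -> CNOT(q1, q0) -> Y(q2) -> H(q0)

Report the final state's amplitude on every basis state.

The resulting statevector has amplitude -exp(3*I*pi/4)/2 on |000>, 0 on |001>, exp(I*pi/4)/2 on |010>, 0 on |011>, -exp(3*I*pi/4)/2 on |100>, 0 on |101>, -exp(I*pi/4)/2 on |110>, 0 on |111>. Key observation: the block from step 6 through step 9 cancels to the identity and can be dropped.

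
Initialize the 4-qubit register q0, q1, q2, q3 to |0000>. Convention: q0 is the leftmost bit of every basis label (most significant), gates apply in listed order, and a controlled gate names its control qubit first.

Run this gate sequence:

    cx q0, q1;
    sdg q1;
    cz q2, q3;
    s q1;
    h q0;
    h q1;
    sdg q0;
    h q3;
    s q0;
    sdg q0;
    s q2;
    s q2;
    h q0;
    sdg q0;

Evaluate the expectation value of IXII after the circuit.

In the final state, IXII has expectation 1.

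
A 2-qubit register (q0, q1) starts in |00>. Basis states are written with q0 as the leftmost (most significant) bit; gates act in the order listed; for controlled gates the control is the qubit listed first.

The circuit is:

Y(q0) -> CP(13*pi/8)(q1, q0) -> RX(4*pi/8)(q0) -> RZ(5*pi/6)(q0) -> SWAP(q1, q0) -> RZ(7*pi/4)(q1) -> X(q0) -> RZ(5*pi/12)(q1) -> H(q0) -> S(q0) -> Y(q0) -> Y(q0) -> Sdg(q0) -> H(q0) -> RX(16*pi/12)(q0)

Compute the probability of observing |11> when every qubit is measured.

The probability of measuring |11> is 1/8. Key observation: gates 9-14 undo each other exactly, leaving only the rest of the circuit to track.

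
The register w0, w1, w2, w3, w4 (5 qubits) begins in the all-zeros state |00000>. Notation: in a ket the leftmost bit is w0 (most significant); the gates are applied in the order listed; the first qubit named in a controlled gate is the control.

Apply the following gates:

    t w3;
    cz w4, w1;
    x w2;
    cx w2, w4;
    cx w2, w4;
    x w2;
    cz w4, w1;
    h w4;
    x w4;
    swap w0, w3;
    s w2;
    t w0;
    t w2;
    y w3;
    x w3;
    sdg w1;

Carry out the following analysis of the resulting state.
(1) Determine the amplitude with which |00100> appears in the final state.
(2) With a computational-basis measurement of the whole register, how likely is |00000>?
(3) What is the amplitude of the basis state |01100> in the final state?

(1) The amplitude on |00100> is 0. Key observation: steps 2-7 multiply out to the identity, so the circuit reduces to the remaining gates.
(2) A full measurement returns |00000> with probability 1/2.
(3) |01100> carries amplitude 0 in the final state.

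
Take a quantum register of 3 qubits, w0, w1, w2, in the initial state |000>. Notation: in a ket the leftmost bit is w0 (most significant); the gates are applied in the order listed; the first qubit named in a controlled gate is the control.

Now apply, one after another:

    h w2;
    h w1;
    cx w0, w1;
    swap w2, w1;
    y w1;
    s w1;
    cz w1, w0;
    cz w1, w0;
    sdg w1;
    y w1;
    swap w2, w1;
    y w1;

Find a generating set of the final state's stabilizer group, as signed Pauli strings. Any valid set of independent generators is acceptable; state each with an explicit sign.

The final state is stabilized by the group generated by -IXI, +IIX, +ZII; other independent generating sets are equally valid.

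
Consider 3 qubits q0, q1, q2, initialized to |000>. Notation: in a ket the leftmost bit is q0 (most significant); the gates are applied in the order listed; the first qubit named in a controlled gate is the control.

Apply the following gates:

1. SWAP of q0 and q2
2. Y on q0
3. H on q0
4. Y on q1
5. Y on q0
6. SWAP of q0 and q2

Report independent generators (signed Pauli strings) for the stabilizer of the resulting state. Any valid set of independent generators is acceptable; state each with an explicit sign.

The final state is stabilized by the group generated by +IIX, +ZII, -IZI; other independent generating sets are equally valid.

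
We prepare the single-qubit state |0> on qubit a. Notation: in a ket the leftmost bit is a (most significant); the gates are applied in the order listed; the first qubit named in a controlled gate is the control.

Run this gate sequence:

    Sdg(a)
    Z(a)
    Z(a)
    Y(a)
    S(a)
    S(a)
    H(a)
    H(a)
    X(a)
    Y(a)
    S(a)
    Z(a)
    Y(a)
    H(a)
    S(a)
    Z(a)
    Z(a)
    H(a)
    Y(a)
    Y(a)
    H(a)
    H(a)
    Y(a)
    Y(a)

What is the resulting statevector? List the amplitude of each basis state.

After the circuit, the state carries amplitude -1/2 - I/2 on |0>, -1/2 + I/2 on |1>. Key observation: the block from step 19 through step 24 cancels to the identity and can be dropped.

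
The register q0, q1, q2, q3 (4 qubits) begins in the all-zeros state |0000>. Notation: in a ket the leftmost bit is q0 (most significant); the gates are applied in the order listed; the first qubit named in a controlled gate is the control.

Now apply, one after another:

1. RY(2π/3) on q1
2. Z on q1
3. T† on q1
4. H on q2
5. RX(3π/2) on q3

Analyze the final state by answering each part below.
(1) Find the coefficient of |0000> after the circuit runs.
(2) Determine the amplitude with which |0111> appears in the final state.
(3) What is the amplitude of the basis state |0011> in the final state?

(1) The final state's coefficient on |0000> equals -1/4.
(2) The final state's coefficient on |0111> equals sqrt(3)*exp(I*pi/4)/4.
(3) The final state's coefficient on |0011> equals -I/4.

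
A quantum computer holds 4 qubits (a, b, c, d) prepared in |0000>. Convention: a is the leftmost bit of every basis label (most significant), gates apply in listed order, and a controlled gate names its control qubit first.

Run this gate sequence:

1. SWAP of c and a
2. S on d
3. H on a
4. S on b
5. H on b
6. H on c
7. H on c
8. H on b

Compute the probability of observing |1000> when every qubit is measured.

The probability of measuring |1000> is 1/2. Key observation: gates 5-8 undo each other exactly, leaving only the rest of the circuit to track.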